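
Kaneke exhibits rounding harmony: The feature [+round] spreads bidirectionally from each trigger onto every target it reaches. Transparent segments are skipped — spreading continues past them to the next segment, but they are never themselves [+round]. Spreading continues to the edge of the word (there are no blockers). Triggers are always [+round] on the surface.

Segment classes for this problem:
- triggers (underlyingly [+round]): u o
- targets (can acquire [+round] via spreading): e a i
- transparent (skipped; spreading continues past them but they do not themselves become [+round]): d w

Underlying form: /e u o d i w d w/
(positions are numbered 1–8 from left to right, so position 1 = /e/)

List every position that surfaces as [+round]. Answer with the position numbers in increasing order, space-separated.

1 2 3 5

From /u/ at 2 rightward: 3 /o/ is itself a trigger — this domain ends here.
From /u/ at 2 leftward: 1 /e/ → [+round]; word edge.
From /o/ at 3 rightward: 4 /d/ transparent; 5 /i/ → [+round]; 6 /w/ transparent; 7 /d/ transparent; 8 /w/ transparent; word edge.
From /o/ at 3 leftward: 2 /u/ is itself a trigger — this domain ends here.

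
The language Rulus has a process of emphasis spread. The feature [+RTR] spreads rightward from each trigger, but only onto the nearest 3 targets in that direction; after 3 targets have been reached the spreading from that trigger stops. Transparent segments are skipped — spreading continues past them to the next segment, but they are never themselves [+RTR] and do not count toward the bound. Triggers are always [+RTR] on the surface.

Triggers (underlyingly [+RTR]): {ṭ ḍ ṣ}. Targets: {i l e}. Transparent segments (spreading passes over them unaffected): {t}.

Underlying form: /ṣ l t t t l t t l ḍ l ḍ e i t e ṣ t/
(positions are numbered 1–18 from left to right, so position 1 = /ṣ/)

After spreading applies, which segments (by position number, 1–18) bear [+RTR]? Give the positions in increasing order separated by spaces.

From /ṣ/ at 1 rightward: 2 /l/ → [+RTR]; 3 /t/ transparent; 4 /t/ transparent; 5 /t/ transparent; 6 /l/ → [+RTR]; 7 /t/ transparent; 8 /t/ transparent; 9 /l/ → [+RTR]; bound reached.
From /ḍ/ at 10 rightward: 11 /l/ → [+RTR]; 12 /ḍ/ is itself a trigger — this domain ends here.
From /ḍ/ at 12 rightward: 13 /e/ → [+RTR]; 14 /i/ → [+RTR]; 15 /t/ transparent; 16 /e/ → [+RTR]; bound reached.
From /ṣ/ at 17 rightward: 18 /t/ transparent; word edge.

1 2 6 9 10 11 12 13 14 16 17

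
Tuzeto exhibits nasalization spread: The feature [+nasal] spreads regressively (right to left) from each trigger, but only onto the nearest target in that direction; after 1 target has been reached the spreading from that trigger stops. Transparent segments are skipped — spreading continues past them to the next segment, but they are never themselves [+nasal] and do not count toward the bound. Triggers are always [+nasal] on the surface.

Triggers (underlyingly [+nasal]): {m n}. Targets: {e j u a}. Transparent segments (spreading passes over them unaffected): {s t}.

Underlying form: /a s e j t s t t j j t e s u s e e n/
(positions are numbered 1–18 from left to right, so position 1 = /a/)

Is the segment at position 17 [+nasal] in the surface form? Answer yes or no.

yes

From /n/ at 18 leftward: 17 /e/ → [+nasal]; bound reached.
Targets with no active source: positions 1 3 4 9 10 12 14 16 stay [-nasal].
[+nasal] positions on the surface: 17 18.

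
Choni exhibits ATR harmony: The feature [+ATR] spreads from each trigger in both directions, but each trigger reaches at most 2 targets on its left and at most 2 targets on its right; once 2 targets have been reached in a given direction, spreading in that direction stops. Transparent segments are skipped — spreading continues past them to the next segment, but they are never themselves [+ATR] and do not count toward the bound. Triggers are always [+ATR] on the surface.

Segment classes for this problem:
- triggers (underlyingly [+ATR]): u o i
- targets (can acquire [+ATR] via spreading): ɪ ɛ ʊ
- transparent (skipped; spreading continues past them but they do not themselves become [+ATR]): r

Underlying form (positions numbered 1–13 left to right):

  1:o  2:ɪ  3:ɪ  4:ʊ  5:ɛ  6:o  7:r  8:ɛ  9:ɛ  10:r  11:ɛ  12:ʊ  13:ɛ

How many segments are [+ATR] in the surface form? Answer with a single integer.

From /o/ at 1 rightward: 2 /ɪ/ → [+ATR]; 3 /ɪ/ → [+ATR]; bound reached.
From /o/ at 1 leftward: word edge.
From /o/ at 6 rightward: 7 /r/ transparent; 8 /ɛ/ → [+ATR]; 9 /ɛ/ → [+ATR]; bound reached.
From /o/ at 6 leftward: 5 /ɛ/ → [+ATR]; 4 /ʊ/ → [+ATR]; bound reached.
Targets with no active source: positions 11 12 13 stay [-ATR].
[+ATR] positions on the surface: 1 2 3 4 5 6 8 9.

8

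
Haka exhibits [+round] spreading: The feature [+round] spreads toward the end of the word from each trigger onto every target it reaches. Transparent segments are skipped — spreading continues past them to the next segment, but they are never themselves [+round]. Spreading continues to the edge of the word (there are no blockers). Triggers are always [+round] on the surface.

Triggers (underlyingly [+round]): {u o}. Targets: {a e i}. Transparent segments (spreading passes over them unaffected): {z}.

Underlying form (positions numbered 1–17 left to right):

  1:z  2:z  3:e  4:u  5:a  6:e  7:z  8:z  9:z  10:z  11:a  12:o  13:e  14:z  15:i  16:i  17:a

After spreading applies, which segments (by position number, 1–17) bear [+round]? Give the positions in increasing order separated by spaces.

4 5 6 11 12 13 15 16 17

From /u/ at 4 rightward: 5 /a/ → [+round]; 6 /e/ → [+round]; 7 /z/ transparent; 8 /z/ transparent; 9 /z/ transparent; 10 /z/ transparent; 11 /a/ → [+round]; 12 /o/ is itself a trigger — this domain ends here.
From /o/ at 12 rightward: 13 /e/ → [+round]; 14 /z/ transparent; 15 /i/ → [+round]; 16 /i/ → [+round]; 17 /a/ → [+round]; word edge.
Target with no active source: position 3 stays [-round].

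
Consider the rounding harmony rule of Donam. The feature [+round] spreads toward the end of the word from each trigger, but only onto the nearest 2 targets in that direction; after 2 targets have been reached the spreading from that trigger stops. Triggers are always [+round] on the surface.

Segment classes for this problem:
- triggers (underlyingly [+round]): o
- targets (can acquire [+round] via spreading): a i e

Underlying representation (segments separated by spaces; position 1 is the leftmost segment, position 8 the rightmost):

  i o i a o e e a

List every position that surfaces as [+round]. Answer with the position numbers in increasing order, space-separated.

From /o/ at 2 rightward: 3 /i/ → [+round]; 4 /a/ → [+round]; bound reached.
From /o/ at 5 rightward: 6 /e/ → [+round]; 7 /e/ → [+round]; bound reached.
Targets with no active source: positions 1 8 stay [-round].

2 3 4 5 6 7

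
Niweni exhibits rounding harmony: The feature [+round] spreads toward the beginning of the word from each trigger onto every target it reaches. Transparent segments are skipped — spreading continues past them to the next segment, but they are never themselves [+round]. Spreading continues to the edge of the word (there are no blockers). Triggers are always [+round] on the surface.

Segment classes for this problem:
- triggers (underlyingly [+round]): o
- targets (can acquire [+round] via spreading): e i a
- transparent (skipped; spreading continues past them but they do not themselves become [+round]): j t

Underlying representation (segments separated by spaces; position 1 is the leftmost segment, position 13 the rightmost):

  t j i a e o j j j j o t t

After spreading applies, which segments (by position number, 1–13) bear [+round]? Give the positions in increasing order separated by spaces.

3 4 5 6 11

From /o/ at 6 leftward: 5 /e/ → [+round]; 4 /a/ → [+round]; 3 /i/ → [+round]; 2 /j/ transparent; 1 /t/ transparent; word edge.
From /o/ at 11 leftward: 10 /j/ transparent; 9 /j/ transparent; 8 /j/ transparent; 7 /j/ transparent; 6 /o/ is itself a trigger — this domain ends here.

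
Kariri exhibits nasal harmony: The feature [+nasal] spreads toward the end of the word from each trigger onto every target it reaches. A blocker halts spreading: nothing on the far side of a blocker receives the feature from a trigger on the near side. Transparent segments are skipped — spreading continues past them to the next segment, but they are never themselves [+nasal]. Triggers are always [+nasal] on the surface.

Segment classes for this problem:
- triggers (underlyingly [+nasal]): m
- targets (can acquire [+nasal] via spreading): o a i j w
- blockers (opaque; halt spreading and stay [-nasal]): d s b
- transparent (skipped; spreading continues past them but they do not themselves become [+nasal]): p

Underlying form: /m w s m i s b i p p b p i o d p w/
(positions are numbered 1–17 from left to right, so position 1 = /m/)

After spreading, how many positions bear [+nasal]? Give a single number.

4

From /m/ at 1 rightward: 2 /w/ → [+nasal]; 3 /s/ blocks.
From /m/ at 4 rightward: 5 /i/ → [+nasal]; 6 /s/ blocks.
Targets with no active source: positions 8 13 14 17 stay [-nasal].
[+nasal] positions on the surface: 1 2 4 5.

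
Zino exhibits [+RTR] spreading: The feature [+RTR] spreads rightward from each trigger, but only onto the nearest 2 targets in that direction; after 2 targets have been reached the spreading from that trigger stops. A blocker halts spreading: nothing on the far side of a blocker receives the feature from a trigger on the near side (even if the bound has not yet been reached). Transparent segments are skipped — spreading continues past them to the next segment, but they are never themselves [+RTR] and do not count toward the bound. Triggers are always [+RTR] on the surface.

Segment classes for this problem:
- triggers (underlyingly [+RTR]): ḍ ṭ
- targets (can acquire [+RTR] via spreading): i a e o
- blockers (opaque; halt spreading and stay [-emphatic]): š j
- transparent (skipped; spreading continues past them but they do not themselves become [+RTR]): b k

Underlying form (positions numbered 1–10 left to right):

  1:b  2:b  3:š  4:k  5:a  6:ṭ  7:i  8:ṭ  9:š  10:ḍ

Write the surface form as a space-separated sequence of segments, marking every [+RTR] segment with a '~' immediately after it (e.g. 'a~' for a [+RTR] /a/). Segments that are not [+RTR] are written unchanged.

From /ṭ/ at 6 rightward: 7 /i/ → [+RTR]; 8 /ṭ/ is itself a trigger — this domain ends here.
From /ṭ/ at 8 rightward: 9 /š/ blocks.
From /ḍ/ at 10 rightward: word edge.
Target with no active source: position 5 stays [-emphatic].
[+RTR] positions on the surface: 6 7 8 10.

b b š k a ṭ~ i~ ṭ~ š ḍ~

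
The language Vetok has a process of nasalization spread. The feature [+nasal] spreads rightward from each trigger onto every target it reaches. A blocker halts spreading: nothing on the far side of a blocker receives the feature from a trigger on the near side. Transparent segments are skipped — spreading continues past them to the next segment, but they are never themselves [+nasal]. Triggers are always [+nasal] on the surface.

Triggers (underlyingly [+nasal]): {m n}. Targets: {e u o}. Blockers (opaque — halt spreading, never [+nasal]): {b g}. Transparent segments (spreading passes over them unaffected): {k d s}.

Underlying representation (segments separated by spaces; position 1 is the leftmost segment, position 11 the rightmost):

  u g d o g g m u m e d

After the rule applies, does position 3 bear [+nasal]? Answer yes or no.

no

From /m/ at 7 rightward: 8 /u/ → [+nasal]; 9 /m/ is itself a trigger — this domain ends here.
From /m/ at 9 rightward: 10 /e/ → [+nasal]; 11 /d/ transparent; word edge.
Targets with no active source: positions 1 4 stay [-nasal].
[+nasal] positions on the surface: 7 8 9 10.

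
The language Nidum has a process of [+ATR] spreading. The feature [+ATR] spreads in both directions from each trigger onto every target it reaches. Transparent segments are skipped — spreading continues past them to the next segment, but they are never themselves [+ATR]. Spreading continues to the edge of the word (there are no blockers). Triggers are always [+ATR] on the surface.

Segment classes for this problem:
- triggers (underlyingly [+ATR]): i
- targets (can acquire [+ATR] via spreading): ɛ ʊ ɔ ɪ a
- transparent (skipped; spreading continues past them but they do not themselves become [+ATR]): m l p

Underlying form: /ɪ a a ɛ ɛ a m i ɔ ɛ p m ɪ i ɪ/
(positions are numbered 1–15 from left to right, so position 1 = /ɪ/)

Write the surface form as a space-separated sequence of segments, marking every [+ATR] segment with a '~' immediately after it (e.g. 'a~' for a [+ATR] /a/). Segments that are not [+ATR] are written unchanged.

ɪ~ a~ a~ ɛ~ ɛ~ a~ m i~ ɔ~ ɛ~ p m ɪ~ i~ ɪ~

From /i/ at 8 rightward: 9 /ɔ/ → [+ATR]; 10 /ɛ/ → [+ATR]; 11 /p/ transparent; 12 /m/ transparent; 13 /ɪ/ → [+ATR]; 14 /i/ is itself a trigger — this domain ends here.
From /i/ at 8 leftward: 7 /m/ transparent; 6 /a/ → [+ATR]; 5 /ɛ/ → [+ATR]; 4 /ɛ/ → [+ATR]; 3 /a/ → [+ATR]; 2 /a/ → [+ATR]; 1 /ɪ/ → [+ATR]; word edge.
From /i/ at 14 rightward: 15 /ɪ/ → [+ATR]; word edge.
From /i/ at 14 leftward: 13 /ɪ/ → [+ATR]; 12 /m/ transparent; 11 /p/ transparent; 10 /ɛ/ → [+ATR]; 9 /ɔ/ → [+ATR]; 8 /i/ is itself a trigger — this domain ends here.
[+ATR] positions on the surface: 1 2 3 4 5 6 8 9 10 13 14 15.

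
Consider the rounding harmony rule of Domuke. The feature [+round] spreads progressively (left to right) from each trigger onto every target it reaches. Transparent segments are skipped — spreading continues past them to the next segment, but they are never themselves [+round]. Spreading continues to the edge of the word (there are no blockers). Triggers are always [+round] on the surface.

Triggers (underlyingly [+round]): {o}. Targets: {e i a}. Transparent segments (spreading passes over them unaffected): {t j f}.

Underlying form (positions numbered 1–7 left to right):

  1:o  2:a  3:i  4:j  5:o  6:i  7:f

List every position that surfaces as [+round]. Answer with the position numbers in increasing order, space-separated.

1 2 3 5 6

From /o/ at 1 rightward: 2 /a/ → [+round]; 3 /i/ → [+round]; 4 /j/ transparent; 5 /o/ is itself a trigger — this domain ends here.
From /o/ at 5 rightward: 6 /i/ → [+round]; 7 /f/ transparent; word edge.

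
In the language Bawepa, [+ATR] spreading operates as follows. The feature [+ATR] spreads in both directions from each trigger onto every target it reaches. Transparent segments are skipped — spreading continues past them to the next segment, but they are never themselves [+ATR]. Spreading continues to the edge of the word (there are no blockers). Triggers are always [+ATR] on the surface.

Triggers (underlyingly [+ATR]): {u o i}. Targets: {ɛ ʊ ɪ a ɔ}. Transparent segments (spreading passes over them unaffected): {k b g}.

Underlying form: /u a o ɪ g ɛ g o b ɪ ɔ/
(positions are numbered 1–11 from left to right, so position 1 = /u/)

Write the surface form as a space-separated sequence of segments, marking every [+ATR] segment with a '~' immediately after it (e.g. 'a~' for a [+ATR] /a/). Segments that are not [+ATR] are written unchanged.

From /u/ at 1 rightward: 2 /a/ → [+ATR]; 3 /o/ is itself a trigger — this domain ends here.
From /u/ at 1 leftward: word edge.
From /o/ at 3 rightward: 4 /ɪ/ → [+ATR]; 5 /g/ transparent; 6 /ɛ/ → [+ATR]; 7 /g/ transparent; 8 /o/ is itself a trigger — this domain ends here.
From /o/ at 3 leftward: 2 /a/ → [+ATR]; 1 /u/ is itself a trigger — this domain ends here.
From /o/ at 8 rightward: 9 /b/ transparent; 10 /ɪ/ → [+ATR]; 11 /ɔ/ → [+ATR]; word edge.
From /o/ at 8 leftward: 7 /g/ transparent; 6 /ɛ/ → [+ATR]; 5 /g/ transparent; 4 /ɪ/ → [+ATR]; 3 /o/ is itself a trigger — this domain ends here.
[+ATR] positions on the surface: 1 2 3 4 6 8 10 11.

u~ a~ o~ ɪ~ g ɛ~ g o~ b ɪ~ ɔ~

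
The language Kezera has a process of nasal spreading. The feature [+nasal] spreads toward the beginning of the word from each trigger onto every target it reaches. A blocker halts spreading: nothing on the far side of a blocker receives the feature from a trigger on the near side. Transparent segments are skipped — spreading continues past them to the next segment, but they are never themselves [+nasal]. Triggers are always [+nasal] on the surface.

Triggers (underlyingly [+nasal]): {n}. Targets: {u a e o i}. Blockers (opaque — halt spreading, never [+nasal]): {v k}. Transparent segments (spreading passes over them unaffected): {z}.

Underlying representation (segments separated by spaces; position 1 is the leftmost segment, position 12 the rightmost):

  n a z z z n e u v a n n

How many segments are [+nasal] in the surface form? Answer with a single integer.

6

From /n/ at 1 leftward: word edge.
From /n/ at 6 leftward: 5 /z/ transparent; 4 /z/ transparent; 3 /z/ transparent; 2 /a/ → [+nasal]; 1 /n/ is itself a trigger — this domain ends here.
From /n/ at 11 leftward: 10 /a/ → [+nasal]; 9 /v/ blocks.
From /n/ at 12 leftward: 11 /n/ is itself a trigger — this domain ends here.
Targets with no active source: positions 7 8 stay [-nasal].
[+nasal] positions on the surface: 1 2 6 10 11 12.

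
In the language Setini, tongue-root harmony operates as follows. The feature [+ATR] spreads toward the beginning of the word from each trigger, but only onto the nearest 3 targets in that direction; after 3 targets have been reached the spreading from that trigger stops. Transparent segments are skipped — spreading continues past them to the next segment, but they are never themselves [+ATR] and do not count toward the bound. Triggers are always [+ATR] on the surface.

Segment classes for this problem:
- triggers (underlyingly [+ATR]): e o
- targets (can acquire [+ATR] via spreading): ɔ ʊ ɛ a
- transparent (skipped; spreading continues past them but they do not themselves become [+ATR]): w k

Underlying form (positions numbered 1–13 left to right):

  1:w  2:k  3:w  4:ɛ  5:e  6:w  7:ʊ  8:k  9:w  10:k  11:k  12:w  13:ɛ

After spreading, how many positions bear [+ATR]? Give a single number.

From /e/ at 5 leftward: 4 /ɛ/ → [+ATR]; 3 /w/ transparent; 2 /k/ transparent; 1 /w/ transparent; word edge.
Targets with no active source: positions 7 13 stay [-ATR].
[+ATR] positions on the surface: 4 5.

2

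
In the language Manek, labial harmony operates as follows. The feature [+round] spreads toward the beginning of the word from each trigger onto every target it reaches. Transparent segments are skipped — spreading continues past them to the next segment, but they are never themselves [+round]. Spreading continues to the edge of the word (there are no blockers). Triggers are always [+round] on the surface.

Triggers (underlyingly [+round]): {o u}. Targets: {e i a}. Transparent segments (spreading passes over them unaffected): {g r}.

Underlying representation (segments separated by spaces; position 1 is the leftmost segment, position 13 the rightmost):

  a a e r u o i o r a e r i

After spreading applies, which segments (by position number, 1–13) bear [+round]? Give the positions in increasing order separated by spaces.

From /u/ at 5 leftward: 4 /r/ transparent; 3 /e/ → [+round]; 2 /a/ → [+round]; 1 /a/ → [+round]; word edge.
From /o/ at 6 leftward: 5 /u/ is itself a trigger — this domain ends here.
From /o/ at 8 leftward: 7 /i/ → [+round]; 6 /o/ is itself a trigger — this domain ends here.
Targets with no active source: positions 10 11 13 stay [-round].

1 2 3 5 6 7 8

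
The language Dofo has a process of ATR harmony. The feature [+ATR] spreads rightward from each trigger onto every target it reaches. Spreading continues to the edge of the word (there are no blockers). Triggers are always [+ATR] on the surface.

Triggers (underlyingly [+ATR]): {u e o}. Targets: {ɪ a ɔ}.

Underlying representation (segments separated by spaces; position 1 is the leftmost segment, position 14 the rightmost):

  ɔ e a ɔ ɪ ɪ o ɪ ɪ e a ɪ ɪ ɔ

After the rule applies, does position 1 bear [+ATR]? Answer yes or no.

From /e/ at 2 rightward: 3 /a/ → [+ATR]; 4 /ɔ/ → [+ATR]; 5 /ɪ/ → [+ATR]; 6 /ɪ/ → [+ATR]; 7 /o/ is itself a trigger — this domain ends here.
From /o/ at 7 rightward: 8 /ɪ/ → [+ATR]; 9 /ɪ/ → [+ATR]; 10 /e/ is itself a trigger — this domain ends here.
From /e/ at 10 rightward: 11 /a/ → [+ATR]; 12 /ɪ/ → [+ATR]; 13 /ɪ/ → [+ATR]; 14 /ɔ/ → [+ATR]; word edge.
Target with no active source: position 1 stays [-ATR].
[+ATR] positions on the surface: 2 3 4 5 6 7 8 9 10 11 12 13 14.

no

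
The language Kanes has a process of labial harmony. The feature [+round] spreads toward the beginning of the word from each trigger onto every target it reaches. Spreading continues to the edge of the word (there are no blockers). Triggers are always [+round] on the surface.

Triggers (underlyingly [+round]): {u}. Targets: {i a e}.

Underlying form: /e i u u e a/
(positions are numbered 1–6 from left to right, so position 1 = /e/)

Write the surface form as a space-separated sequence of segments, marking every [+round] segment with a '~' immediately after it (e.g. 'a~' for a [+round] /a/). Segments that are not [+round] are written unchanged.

From /u/ at 3 leftward: 2 /i/ → [+round]; 1 /e/ → [+round]; word edge.
From /u/ at 4 leftward: 3 /u/ is itself a trigger — this domain ends here.
Targets with no active source: positions 5 6 stay [-round].
[+round] positions on the surface: 1 2 3 4.

e~ i~ u~ u~ e a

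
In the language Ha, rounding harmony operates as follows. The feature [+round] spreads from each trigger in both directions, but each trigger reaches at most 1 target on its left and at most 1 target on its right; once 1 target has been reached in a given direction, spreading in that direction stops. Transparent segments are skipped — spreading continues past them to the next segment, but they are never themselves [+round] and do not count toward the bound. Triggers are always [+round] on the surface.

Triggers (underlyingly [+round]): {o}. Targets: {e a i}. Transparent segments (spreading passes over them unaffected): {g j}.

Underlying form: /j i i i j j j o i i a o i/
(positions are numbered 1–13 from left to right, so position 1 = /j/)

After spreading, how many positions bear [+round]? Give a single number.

From /o/ at 8 rightward: 9 /i/ → [+round]; bound reached.
From /o/ at 8 leftward: 7 /j/ transparent; 6 /j/ transparent; 5 /j/ transparent; 4 /i/ → [+round]; bound reached.
From /o/ at 12 rightward: 13 /i/ → [+round]; bound reached.
From /o/ at 12 leftward: 11 /a/ → [+round]; bound reached.
Targets with no active source: positions 2 3 10 stay [-round].
[+round] positions on the surface: 4 8 9 11 12 13.

6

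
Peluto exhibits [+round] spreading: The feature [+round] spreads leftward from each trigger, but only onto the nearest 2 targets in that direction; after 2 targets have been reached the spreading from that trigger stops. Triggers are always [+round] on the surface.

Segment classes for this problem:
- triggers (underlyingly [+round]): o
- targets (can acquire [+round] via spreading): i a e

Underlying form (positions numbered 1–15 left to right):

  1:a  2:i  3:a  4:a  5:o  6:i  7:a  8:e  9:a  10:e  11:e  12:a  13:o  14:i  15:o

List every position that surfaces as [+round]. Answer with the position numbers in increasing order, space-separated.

From /o/ at 5 leftward: 4 /a/ → [+round]; 3 /a/ → [+round]; bound reached.
From /o/ at 13 leftward: 12 /a/ → [+round]; 11 /e/ → [+round]; bound reached.
From /o/ at 15 leftward: 14 /i/ → [+round]; 13 /o/ is itself a trigger — this domain ends here.
Targets with no active source: positions 1 2 6 7 8 9 10 stay [-round].

3 4 5 11 12 13 14 15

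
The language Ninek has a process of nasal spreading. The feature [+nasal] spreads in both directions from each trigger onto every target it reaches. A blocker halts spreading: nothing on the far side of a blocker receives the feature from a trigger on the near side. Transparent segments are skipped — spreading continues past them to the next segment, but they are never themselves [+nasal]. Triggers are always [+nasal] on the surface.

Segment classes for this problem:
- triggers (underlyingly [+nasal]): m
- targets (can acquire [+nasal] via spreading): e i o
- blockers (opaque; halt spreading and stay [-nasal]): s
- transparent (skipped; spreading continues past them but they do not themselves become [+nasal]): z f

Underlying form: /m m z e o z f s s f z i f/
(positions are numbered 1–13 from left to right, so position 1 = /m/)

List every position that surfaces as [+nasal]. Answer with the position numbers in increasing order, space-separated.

1 2 4 5

From /m/ at 1 rightward: 2 /m/ is itself a trigger — this domain ends here.
From /m/ at 1 leftward: word edge.
From /m/ at 2 rightward: 3 /z/ transparent; 4 /e/ → [+nasal]; 5 /o/ → [+nasal]; 6 /z/ transparent; 7 /f/ transparent; 8 /s/ blocks.
From /m/ at 2 leftward: 1 /m/ is itself a trigger — this domain ends here.
Target with no active source: position 12 stays [-nasal].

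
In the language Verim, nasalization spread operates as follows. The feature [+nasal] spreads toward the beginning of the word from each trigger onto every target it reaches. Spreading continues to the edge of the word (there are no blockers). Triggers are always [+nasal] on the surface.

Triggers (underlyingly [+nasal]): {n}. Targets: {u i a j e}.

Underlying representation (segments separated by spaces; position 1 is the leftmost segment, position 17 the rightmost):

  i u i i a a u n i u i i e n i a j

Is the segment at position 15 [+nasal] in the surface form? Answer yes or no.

no

From /n/ at 8 leftward: 7 /u/ → [+nasal]; 6 /a/ → [+nasal]; 5 /a/ → [+nasal]; 4 /i/ → [+nasal]; 3 /i/ → [+nasal]; 2 /u/ → [+nasal]; 1 /i/ → [+nasal]; word edge.
From /n/ at 14 leftward: 13 /e/ → [+nasal]; 12 /i/ → [+nasal]; 11 /i/ → [+nasal]; 10 /u/ → [+nasal]; 9 /i/ → [+nasal]; 8 /n/ is itself a trigger — this domain ends here.
Targets with no active source: positions 15 16 17 stay [-nasal].
[+nasal] positions on the surface: 1 2 3 4 5 6 7 8 9 10 11 12 13 14.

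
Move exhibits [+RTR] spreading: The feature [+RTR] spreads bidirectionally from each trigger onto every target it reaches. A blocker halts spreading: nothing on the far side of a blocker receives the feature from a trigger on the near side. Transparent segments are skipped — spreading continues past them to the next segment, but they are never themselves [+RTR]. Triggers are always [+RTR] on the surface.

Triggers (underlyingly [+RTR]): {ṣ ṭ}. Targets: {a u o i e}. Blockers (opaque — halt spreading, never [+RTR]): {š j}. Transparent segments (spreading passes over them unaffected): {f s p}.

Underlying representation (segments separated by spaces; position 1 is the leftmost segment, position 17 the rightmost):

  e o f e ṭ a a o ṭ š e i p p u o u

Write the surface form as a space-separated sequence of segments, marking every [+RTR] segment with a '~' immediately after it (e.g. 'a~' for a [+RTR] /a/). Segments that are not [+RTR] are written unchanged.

e~ o~ f e~ ṭ~ a~ a~ o~ ṭ~ š e i p p u o u

From /ṭ/ at 5 rightward: 6 /a/ → [+RTR]; 7 /a/ → [+RTR]; 8 /o/ → [+RTR]; 9 /ṭ/ is itself a trigger — this domain ends here.
From /ṭ/ at 5 leftward: 4 /e/ → [+RTR]; 3 /f/ transparent; 2 /o/ → [+RTR]; 1 /e/ → [+RTR]; word edge.
From /ṭ/ at 9 rightward: 10 /š/ blocks.
From /ṭ/ at 9 leftward: 8 /o/ → [+RTR]; 7 /a/ → [+RTR]; 6 /a/ → [+RTR]; 5 /ṭ/ is itself a trigger — this domain ends here.
Targets with no active source: positions 11 12 15 16 17 stay [-emphatic].
[+RTR] positions on the surface: 1 2 4 5 6 7 8 9.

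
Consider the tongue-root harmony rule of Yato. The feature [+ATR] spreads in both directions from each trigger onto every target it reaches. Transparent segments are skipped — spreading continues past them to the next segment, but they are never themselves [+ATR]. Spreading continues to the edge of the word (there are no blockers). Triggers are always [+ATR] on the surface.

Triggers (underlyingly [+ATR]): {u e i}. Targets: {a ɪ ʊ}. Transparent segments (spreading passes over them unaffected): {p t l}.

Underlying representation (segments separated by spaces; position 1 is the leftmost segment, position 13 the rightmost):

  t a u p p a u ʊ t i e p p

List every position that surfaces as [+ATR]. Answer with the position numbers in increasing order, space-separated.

2 3 6 7 8 10 11

From /u/ at 3 rightward: 4 /p/ transparent; 5 /p/ transparent; 6 /a/ → [+ATR]; 7 /u/ is itself a trigger — this domain ends here.
From /u/ at 3 leftward: 2 /a/ → [+ATR]; 1 /t/ transparent; word edge.
From /u/ at 7 rightward: 8 /ʊ/ → [+ATR]; 9 /t/ transparent; 10 /i/ is itself a trigger — this domain ends here.
From /u/ at 7 leftward: 6 /a/ → [+ATR]; 5 /p/ transparent; 4 /p/ transparent; 3 /u/ is itself a trigger — this domain ends here.
From /i/ at 10 rightward: 11 /e/ is itself a trigger — this domain ends here.
From /i/ at 10 leftward: 9 /t/ transparent; 8 /ʊ/ → [+ATR]; 7 /u/ is itself a trigger — this domain ends here.
From /e/ at 11 rightward: 12 /p/ transparent; 13 /p/ transparent; word edge.
From /e/ at 11 leftward: 10 /i/ is itself a trigger — this domain ends here.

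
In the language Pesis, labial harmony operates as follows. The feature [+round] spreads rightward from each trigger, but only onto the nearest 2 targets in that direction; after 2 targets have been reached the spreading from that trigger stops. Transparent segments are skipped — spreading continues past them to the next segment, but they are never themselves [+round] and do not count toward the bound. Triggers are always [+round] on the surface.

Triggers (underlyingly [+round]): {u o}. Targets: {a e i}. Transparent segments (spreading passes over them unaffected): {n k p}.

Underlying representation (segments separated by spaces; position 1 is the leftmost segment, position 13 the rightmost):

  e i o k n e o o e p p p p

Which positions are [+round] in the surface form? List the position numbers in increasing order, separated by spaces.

3 6 7 8 9

From /o/ at 3 rightward: 4 /k/ transparent; 5 /n/ transparent; 6 /e/ → [+round]; 7 /o/ is itself a trigger — this domain ends here.
From /o/ at 7 rightward: 8 /o/ is itself a trigger — this domain ends here.
From /o/ at 8 rightward: 9 /e/ → [+round]; 10 /p/ transparent; 11 /p/ transparent; 12 /p/ transparent; 13 /p/ transparent; word edge.
Targets with no active source: positions 1 2 stay [-round].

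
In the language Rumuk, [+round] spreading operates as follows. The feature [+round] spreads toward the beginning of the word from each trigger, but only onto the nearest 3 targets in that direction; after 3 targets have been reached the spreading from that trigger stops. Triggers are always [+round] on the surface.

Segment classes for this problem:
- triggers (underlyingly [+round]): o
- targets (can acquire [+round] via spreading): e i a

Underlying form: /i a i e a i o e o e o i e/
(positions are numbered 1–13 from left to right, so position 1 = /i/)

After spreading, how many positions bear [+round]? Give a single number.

From /o/ at 7 leftward: 6 /i/ → [+round]; 5 /a/ → [+round]; 4 /e/ → [+round]; bound reached.
From /o/ at 9 leftward: 8 /e/ → [+round]; 7 /o/ is itself a trigger — this domain ends here.
From /o/ at 11 leftward: 10 /e/ → [+round]; 9 /o/ is itself a trigger — this domain ends here.
Targets with no active source: positions 1 2 3 12 13 stay [-round].
[+round] positions on the surface: 4 5 6 7 8 9 10 11.

8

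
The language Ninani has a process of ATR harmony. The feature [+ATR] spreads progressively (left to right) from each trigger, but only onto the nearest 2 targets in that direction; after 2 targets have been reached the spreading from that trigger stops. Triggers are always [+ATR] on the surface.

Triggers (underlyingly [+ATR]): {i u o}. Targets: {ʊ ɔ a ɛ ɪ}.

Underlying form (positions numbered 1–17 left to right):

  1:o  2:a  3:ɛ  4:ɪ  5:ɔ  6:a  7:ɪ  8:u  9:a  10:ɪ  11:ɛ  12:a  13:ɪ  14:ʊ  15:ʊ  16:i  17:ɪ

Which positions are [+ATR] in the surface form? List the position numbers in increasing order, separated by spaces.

1 2 3 8 9 10 16 17

From /o/ at 1 rightward: 2 /a/ → [+ATR]; 3 /ɛ/ → [+ATR]; bound reached.
From /u/ at 8 rightward: 9 /a/ → [+ATR]; 10 /ɪ/ → [+ATR]; bound reached.
From /i/ at 16 rightward: 17 /ɪ/ → [+ATR]; word edge.
Targets with no active source: positions 4 5 6 7 11 12 13 14 15 stay [-ATR].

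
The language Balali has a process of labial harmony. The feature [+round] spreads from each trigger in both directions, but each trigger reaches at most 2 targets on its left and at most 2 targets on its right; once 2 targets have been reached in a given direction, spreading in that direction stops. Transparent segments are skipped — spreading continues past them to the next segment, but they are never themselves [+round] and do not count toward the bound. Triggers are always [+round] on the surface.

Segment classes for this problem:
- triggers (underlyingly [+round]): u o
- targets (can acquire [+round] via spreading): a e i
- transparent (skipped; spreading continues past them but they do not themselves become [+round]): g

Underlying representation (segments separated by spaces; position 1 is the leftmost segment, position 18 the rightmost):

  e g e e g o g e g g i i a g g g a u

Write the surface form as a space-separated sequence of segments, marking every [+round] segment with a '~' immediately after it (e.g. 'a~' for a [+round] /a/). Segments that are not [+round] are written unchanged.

From /o/ at 6 rightward: 7 /g/ transparent; 8 /e/ → [+round]; 9 /g/ transparent; 10 /g/ transparent; 11 /i/ → [+round]; bound reached.
From /o/ at 6 leftward: 5 /g/ transparent; 4 /e/ → [+round]; 3 /e/ → [+round]; bound reached.
From /u/ at 18 rightward: word edge.
From /u/ at 18 leftward: 17 /a/ → [+round]; 16 /g/ transparent; 15 /g/ transparent; 14 /g/ transparent; 13 /a/ → [+round]; bound reached.
Targets with no active source: positions 1 12 stay [-round].
[+round] positions on the surface: 3 4 6 8 11 13 17 18.

e g e~ e~ g o~ g e~ g g i~ i a~ g g g a~ u~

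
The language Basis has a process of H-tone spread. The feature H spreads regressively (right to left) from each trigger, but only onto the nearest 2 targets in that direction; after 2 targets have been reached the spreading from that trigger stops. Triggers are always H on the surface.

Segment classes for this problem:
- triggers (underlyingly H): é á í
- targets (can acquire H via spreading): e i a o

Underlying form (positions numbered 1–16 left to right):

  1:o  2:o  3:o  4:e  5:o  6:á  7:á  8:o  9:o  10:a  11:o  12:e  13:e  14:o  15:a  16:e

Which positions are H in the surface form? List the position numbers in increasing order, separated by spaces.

From /á/ at 6 leftward: 5 /o/ → H; 4 /e/ → H; bound reached.
From /á/ at 7 leftward: 6 /á/ is itself a trigger — this domain ends here.
Targets with no active source: positions 1 2 3 8 9 10 11 12 13 14 15 16 stay [-high tone].

4 5 6 7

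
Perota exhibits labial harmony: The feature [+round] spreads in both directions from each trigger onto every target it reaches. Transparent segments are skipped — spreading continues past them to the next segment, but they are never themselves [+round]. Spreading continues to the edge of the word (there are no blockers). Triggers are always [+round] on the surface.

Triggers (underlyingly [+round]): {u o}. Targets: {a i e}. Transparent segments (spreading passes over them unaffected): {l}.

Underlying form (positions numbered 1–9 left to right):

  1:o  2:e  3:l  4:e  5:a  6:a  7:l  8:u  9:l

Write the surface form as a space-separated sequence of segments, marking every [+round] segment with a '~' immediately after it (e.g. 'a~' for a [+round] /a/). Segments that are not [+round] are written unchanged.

o~ e~ l e~ a~ a~ l u~ l

From /o/ at 1 rightward: 2 /e/ → [+round]; 3 /l/ transparent; 4 /e/ → [+round]; 5 /a/ → [+round]; 6 /a/ → [+round]; 7 /l/ transparent; 8 /u/ is itself a trigger — this domain ends here.
From /o/ at 1 leftward: word edge.
From /u/ at 8 rightward: 9 /l/ transparent; word edge.
From /u/ at 8 leftward: 7 /l/ transparent; 6 /a/ → [+round]; 5 /a/ → [+round]; 4 /e/ → [+round]; 3 /l/ transparent; 2 /e/ → [+round]; 1 /o/ is itself a trigger — this domain ends here.
[+round] positions on the surface: 1 2 4 5 6 8.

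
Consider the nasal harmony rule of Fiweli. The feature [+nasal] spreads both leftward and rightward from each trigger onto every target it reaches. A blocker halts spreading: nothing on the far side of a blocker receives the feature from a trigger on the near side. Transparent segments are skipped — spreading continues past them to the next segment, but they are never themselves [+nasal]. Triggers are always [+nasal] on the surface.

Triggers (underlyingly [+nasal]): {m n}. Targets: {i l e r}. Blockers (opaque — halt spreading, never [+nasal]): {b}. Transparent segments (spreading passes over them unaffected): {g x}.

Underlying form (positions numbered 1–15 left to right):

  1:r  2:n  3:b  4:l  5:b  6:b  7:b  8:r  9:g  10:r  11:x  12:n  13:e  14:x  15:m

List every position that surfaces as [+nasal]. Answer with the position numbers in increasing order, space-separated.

From /n/ at 2 rightward: 3 /b/ blocks.
From /n/ at 2 leftward: 1 /r/ → [+nasal]; word edge.
From /n/ at 12 rightward: 13 /e/ → [+nasal]; 14 /x/ transparent; 15 /m/ is itself a trigger — this domain ends here.
From /n/ at 12 leftward: 11 /x/ transparent; 10 /r/ → [+nasal]; 9 /g/ transparent; 8 /r/ → [+nasal]; 7 /b/ blocks.
From /m/ at 15 rightward: word edge.
From /m/ at 15 leftward: 14 /x/ transparent; 13 /e/ → [+nasal]; 12 /n/ is itself a trigger — this domain ends here.
Target with no active source: position 4 stays [-nasal].

1 2 8 10 12 13 15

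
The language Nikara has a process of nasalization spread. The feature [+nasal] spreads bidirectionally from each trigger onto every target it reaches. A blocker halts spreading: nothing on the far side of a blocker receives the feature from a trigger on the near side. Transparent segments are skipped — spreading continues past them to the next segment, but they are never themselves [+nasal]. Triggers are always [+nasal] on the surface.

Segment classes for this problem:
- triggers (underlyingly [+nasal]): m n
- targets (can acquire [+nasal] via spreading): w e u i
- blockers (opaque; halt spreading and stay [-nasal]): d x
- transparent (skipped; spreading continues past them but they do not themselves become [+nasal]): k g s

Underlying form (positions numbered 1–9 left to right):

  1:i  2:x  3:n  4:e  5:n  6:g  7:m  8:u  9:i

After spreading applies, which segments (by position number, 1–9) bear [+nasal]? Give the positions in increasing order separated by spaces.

From /n/ at 3 rightward: 4 /e/ → [+nasal]; 5 /n/ is itself a trigger — this domain ends here.
From /n/ at 3 leftward: 2 /x/ blocks.
From /n/ at 5 rightward: 6 /g/ transparent; 7 /m/ is itself a trigger — this domain ends here.
From /n/ at 5 leftward: 4 /e/ → [+nasal]; 3 /n/ is itself a trigger — this domain ends here.
From /m/ at 7 rightward: 8 /u/ → [+nasal]; 9 /i/ → [+nasal]; word edge.
From /m/ at 7 leftward: 6 /g/ transparent; 5 /n/ is itself a trigger — this domain ends here.
Target with no active source: position 1 stays [-nasal].

3 4 5 7 8 9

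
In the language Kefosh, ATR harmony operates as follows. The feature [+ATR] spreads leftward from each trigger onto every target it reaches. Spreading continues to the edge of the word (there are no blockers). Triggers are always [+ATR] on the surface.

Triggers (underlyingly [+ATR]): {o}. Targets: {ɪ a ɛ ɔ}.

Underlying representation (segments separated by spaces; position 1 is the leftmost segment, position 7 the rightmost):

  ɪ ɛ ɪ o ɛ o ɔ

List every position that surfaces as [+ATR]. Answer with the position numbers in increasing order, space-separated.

From /o/ at 4 leftward: 3 /ɪ/ → [+ATR]; 2 /ɛ/ → [+ATR]; 1 /ɪ/ → [+ATR]; word edge.
From /o/ at 6 leftward: 5 /ɛ/ → [+ATR]; 4 /o/ is itself a trigger — this domain ends here.
Target with no active source: position 7 stays [-ATR].

1 2 3 4 5 6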